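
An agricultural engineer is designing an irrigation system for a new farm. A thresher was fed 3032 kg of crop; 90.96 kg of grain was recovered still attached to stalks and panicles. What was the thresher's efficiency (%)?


eta = (total - unthreshed) / total * 100
    = (3032 - 90.96) / 3032 * 100
    = 2941.04 / 3032 * 100
    = 97%


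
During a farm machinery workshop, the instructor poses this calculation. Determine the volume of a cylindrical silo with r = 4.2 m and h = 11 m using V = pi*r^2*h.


V = pi * r^2 * h
  = pi * 4.2^2 * 11
  = pi * 17.64 * 11
  = 609.59 m^3


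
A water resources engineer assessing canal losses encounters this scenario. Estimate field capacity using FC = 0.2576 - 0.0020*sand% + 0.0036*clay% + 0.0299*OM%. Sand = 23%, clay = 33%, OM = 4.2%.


FC = 0.2576 - 0.0020*23 + 0.0036*33 + 0.0299*4.2
   = 0.2576 - 0.0460 + 0.1188 + 0.1256
   = 0.4560


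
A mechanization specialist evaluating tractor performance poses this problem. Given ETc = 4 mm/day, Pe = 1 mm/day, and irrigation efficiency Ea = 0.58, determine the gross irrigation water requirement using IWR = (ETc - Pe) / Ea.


IWR = (ETc - Pe) / Ea
    = (4 - 1) / 0.58
    = 3 / 0.58
    = 5.17 mm/day


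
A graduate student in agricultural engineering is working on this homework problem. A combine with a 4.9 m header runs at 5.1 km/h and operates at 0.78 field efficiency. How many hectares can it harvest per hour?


C = w * v * eta_f / 10
  = 4.9 * 5.1 * 0.78 / 10
  = 19.49 / 10
  = 1.95 ha/h


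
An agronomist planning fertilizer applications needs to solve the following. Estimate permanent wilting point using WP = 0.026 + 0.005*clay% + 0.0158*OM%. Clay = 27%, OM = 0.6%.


WP = 0.026 + 0.005*27 + 0.0158*0.6
   = 0.026 + 0.1350 + 0.0095
   = 0.1705


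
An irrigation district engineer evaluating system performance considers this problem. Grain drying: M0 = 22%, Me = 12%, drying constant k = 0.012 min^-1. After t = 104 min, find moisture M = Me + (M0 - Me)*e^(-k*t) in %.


M = Me + (M0 - Me) * e^(-k*t)
  = 12 + (22 - 12) * e^(-0.012*104)
  = 12 + 10 * e^(-1.248)
  = 12 + 10 * 0.28708
  = 12 + 2.8708
  = 14.87%


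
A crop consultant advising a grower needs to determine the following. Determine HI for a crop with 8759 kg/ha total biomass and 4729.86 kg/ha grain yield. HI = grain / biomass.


HI = grain_yield / biomass
   = 4729.86 / 8759
   = 0.54


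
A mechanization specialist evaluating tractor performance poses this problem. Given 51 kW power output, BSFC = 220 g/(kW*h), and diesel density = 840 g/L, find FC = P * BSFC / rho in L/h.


FC = P * BSFC / rho_fuel
   = 51 * 220 / 840
   = 11220 / 840
   = 13.36 L/h


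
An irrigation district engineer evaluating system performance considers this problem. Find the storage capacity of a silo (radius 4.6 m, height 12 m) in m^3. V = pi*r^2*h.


V = pi * r^2 * h
  = pi * 4.6^2 * 12
  = pi * 21.16 * 12
  = 797.71 m^3


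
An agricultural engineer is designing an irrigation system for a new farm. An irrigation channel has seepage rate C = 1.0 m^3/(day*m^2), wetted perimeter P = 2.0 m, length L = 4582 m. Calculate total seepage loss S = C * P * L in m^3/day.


S = C * P * L
  = 1.0 * 2.0 * 4582
  = 9164 m^3/day


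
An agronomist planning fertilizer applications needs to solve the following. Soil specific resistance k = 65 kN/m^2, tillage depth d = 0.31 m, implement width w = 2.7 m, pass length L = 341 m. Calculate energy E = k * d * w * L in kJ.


E = k * d * w * L
  = 65 * 0.31 * 2.7 * 341
  = 18552.11 kJ


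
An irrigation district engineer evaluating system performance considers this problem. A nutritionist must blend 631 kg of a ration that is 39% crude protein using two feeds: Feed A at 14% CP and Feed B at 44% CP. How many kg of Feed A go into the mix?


parts_A = CP_b - target = 44 - 39 = 5
parts_B = target - CP_a = 39 - 14 = 25
total_parts = 5 + 25 = 30
Feed A = 631 * 5 / 30 = 105.17 kg
Feed B = 631 * 25 / 30 = 525.83 kg

105.17 kg


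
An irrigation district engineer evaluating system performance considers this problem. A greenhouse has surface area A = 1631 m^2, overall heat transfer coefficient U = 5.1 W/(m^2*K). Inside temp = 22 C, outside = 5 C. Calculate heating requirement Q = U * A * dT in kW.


dT = 22 - (5) = 17 K
Q = U * A * dT
  = 5.1 * 1631 * 17
  = 141407.70 W = 141.41 kW


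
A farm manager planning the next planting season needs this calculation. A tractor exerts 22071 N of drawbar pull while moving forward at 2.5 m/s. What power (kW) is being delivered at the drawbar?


P = F * v / 1000
  = 22071 * 2.5 / 1000
  = 55177.50 / 1000
  = 55.18 kW


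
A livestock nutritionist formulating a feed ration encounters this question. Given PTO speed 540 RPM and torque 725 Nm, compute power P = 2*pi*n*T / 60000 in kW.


P = 2*pi*n*T / 60000
  = 2*pi * 540 * 725 / 60000
  = 2459867.05 / 60000
  = 41.00 kW


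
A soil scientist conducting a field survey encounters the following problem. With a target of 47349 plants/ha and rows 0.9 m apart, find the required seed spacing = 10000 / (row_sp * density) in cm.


spacing = 10000 / (row_sp * density)
        = 10000 / (0.9 * 47349)
        = 10000 / 42614.10
        = 0.23466 m = 23.47 cm


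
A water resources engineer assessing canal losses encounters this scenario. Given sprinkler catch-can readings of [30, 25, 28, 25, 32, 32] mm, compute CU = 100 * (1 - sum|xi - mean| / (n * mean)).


xbar = 172 / 6 = 28.667
sum|xi - xbar| = 16
CU = 100 * (1 - 16 / (6 * 28.667))
   = 100 * (1 - 0.0930)
   = 90.70%


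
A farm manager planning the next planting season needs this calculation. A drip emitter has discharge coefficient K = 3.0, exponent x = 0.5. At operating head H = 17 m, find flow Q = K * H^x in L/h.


Q = K * H^x
  = 3.0 * 17^0.5
  = 3.0 * 4.1231
  = 12.37 L/h


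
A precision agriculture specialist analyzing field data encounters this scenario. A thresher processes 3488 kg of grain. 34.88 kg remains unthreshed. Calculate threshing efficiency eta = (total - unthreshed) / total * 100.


eta = (total - unthreshed) / total * 100
    = (3488 - 34.88) / 3488 * 100
    = 3453.12 / 3488 * 100
    = 99%


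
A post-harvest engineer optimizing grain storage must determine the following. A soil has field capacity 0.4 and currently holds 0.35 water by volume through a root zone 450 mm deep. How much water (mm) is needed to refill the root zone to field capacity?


SMD = (FC - theta) * D
    = (0.4 - 0.35) * 450
    = 0.050 * 450
    = 22.50 mm


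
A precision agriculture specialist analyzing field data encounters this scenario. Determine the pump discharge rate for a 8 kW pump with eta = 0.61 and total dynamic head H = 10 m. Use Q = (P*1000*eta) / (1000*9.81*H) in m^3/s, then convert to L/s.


Q = (P * 1000 * eta) / (rho * g * H)
  = (8 * 1000 * 0.61) / (1000 * 9.81 * 10)
  = 4880 / 98100
  = 0.04975 m^3/s = 49.75 L/s


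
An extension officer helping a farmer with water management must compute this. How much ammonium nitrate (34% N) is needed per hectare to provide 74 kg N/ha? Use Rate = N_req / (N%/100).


Rate = N_required / (N_content / 100)
     = 74 / (34 / 100)
     = 74 / 0.34
     = 217.65 kg/ha


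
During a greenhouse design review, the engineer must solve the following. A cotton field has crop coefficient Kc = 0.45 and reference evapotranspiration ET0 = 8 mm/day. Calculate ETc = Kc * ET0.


ETc = Kc * ET0
    = 0.45 * 8
    = 3.60 mm/day


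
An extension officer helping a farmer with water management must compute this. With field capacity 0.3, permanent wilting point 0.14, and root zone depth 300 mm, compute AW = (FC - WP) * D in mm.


AW = (FC - WP) * D
   = (0.3 - 0.14) * 300
   = 0.16 * 300
   = 48 mm


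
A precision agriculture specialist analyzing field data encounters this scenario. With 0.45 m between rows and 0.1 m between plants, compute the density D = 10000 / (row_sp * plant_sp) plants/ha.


D = 10000 / (row_sp * plant_sp)
  = 10000 / (0.45 * 0.1)
  = 10000 / 0.0450
  = 222222.22 plants/ha


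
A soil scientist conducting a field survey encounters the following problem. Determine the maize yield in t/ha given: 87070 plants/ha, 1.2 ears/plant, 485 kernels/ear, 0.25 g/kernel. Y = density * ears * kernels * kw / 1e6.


Y = density * ears * kernels * kw
  = 87070 * 1.2 * 485 * 0.25 g/ha
  = 12668685 g/ha
  = 12668.69 kg/ha = 12.67 t/ha


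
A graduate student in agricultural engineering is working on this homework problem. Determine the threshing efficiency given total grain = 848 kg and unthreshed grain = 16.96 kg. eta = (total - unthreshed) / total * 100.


eta = (total - unthreshed) / total * 100
    = (848 - 16.96) / 848 * 100
    = 831.04 / 848 * 100
    = 98%


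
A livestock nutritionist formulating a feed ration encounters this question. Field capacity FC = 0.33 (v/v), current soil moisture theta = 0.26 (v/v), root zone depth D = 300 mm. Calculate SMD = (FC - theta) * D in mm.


SMD = (FC - theta) * D
    = (0.33 - 0.26) * 300
    = 0.070 * 300
    = 21 mm


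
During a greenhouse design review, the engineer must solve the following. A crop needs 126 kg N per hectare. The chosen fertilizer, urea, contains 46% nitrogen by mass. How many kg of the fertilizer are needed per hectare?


Rate = N_required / (N_content / 100)
     = 126 / (46 / 100)
     = 126 / 0.46
     = 273.91 kg/ha


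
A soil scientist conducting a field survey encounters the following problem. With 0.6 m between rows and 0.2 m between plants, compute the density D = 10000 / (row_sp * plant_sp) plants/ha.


D = 10000 / (row_sp * plant_sp)
  = 10000 / (0.6 * 0.2)
  = 10000 / 0.1200
  = 83333.33 plants/ha


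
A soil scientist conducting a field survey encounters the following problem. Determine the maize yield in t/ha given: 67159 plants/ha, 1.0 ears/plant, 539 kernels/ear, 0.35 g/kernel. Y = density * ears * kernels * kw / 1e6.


Y = density * ears * kernels * kw
  = 67159 * 1.0 * 539 * 0.35 g/ha
  = 12669545.35 g/ha
  = 12669.55 kg/ha = 12.67 t/ha


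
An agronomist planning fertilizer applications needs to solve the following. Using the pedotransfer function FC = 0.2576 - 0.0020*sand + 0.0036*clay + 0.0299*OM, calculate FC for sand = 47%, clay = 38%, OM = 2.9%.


FC = 0.2576 - 0.0020*47 + 0.0036*38 + 0.0299*2.9
   = 0.2576 - 0.0940 + 0.1368 + 0.0867
   = 0.3871


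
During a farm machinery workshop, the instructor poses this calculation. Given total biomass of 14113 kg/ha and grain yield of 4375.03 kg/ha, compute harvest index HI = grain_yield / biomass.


HI = grain_yield / biomass
   = 4375.03 / 14113
   = 0.31


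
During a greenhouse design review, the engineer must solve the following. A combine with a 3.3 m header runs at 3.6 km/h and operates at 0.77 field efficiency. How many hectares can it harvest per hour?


C = w * v * eta_f / 10
  = 3.3 * 3.6 * 0.77 / 10
  = 9.15 / 10
  = 0.91 ha/h


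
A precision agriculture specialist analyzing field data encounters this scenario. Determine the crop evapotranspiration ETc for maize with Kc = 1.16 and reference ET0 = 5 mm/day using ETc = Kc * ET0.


ETc = Kc * ET0
    = 1.16 * 5
    = 5.80 mm/day


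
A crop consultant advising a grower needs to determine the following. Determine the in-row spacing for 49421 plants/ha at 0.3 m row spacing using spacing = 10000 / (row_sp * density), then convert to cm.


spacing = 10000 / (row_sp * density)
        = 10000 / (0.3 * 49421)
        = 10000 / 14826.30
        = 0.67448 m = 67.45 cm


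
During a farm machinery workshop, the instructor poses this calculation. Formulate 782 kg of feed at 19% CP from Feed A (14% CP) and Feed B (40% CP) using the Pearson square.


parts_A = CP_b - target = 40 - 19 = 21
parts_B = target - CP_a = 19 - 14 = 5
total_parts = 21 + 5 = 26
Feed A = 782 * 21 / 26 = 631.62 kg
Feed B = 782 * 5 / 26 = 150.38 kg

631.62 kg


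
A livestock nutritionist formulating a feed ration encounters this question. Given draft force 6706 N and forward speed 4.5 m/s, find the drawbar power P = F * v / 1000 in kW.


P = F * v / 1000
  = 6706 * 4.5 / 1000
  = 30177 / 1000
  = 30.18 kW


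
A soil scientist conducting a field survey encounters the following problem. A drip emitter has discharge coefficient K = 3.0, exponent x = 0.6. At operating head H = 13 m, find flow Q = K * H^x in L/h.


Q = K * H^x
  = 3.0 * 13^0.6
  = 3.0 * 4.6598
  = 13.98 L/h


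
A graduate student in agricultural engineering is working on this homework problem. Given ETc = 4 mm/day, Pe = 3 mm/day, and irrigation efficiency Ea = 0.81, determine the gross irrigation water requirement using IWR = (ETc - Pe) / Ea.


IWR = (ETc - Pe) / Ea
    = (4 - 3) / 0.81
    = 1 / 0.81
    = 1.23 mm/day


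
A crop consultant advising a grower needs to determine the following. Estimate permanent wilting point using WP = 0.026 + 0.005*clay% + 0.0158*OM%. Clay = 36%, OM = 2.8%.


WP = 0.026 + 0.005*36 + 0.0158*2.8
   = 0.026 + 0.1800 + 0.0442
   = 0.2502


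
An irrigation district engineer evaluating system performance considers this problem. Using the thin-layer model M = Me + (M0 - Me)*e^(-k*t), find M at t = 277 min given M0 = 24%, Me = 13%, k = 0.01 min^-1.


M = Me + (M0 - Me) * e^(-k*t)
  = 13 + (24 - 13) * e^(-0.01*277)
  = 13 + 11 * e^(-2.770)
  = 13 + 11 * 0.06266
  = 13 + 0.6893
  = 13.69%


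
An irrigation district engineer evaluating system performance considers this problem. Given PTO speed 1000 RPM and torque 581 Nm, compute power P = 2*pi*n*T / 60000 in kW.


P = 2*pi*n*T / 60000
  = 2*pi * 1000 * 581 / 60000
  = 3650530.66 / 60000
  = 60.84 kW


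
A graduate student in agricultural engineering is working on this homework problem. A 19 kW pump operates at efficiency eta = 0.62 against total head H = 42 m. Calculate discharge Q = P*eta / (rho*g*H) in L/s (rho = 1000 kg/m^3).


Q = (P * 1000 * eta) / (rho * g * H)
  = (19 * 1000 * 0.62) / (1000 * 9.81 * 42)
  = 11780 / 412020
  = 0.02859 m^3/s = 28.59 L/s


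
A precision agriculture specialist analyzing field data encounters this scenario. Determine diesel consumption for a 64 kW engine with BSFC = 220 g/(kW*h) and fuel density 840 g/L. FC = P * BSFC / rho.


FC = P * BSFC / rho_fuel
   = 64 * 220 / 840
   = 14080 / 840
   = 16.76 L/h


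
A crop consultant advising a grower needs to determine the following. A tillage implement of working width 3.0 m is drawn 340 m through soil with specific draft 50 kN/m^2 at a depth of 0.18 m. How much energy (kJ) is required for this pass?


E = k * d * w * L
  = 50 * 0.18 * 3.0 * 340
  = 9180 kJ


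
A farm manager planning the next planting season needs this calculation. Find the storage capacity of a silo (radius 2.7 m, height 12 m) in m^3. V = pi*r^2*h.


V = pi * r^2 * h
  = pi * 2.7^2 * 12
  = pi * 7.29 * 12
  = 274.83 m^3


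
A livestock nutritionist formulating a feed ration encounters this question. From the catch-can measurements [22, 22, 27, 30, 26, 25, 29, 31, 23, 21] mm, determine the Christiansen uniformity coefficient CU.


xbar = 256 / 10 = 25.600
sum|xi - xbar| = 30
CU = 100 * (1 - 30 / (10 * 25.600))
   = 100 * (1 - 0.1172)
   = 88.28%


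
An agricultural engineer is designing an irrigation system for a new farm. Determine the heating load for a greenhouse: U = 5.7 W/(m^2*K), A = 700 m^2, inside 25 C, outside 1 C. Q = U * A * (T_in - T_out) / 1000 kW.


dT = 25 - (1) = 24 K
Q = U * A * dT
  = 5.7 * 700 * 24
  = 95760 W = 95.76 kW


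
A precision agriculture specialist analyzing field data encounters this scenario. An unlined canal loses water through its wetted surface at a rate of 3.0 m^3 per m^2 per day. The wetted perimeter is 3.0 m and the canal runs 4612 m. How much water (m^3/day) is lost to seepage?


S = C * P * L
  = 3.0 * 3.0 * 4612
  = 41508 m^3/day


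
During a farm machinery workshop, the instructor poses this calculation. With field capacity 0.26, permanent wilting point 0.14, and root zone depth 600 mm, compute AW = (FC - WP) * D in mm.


AW = (FC - WP) * D
   = (0.26 - 0.14) * 600
   = 0.12 * 600
   = 72 mm


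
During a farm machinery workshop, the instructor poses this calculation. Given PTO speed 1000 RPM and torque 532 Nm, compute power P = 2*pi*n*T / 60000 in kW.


P = 2*pi*n*T / 60000
  = 2*pi * 1000 * 532 / 60000
  = 3342654.58 / 60000
  = 55.71 kW


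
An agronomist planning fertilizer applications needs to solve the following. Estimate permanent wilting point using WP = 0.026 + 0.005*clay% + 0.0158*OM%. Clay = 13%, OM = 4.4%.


WP = 0.026 + 0.005*13 + 0.0158*4.4
   = 0.026 + 0.0650 + 0.0695
   = 0.1605


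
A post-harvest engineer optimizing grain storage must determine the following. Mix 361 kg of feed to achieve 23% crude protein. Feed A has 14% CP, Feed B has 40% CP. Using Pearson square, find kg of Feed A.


parts_A = CP_b - target = 40 - 23 = 17
parts_B = target - CP_a = 23 - 14 = 9
total_parts = 17 + 9 = 26
Feed A = 361 * 17 / 26 = 236.04 kg
Feed B = 361 * 9 / 26 = 124.96 kg

236.04 kg


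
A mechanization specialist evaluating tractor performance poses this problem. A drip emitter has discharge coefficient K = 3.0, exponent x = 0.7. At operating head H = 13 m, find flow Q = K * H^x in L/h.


Q = K * H^x
  = 3.0 * 13^0.7
  = 3.0 * 6.0223
  = 18.07 L/h


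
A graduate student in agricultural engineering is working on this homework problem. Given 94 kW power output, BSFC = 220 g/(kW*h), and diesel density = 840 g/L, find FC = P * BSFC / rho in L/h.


FC = P * BSFC / rho_fuel
   = 94 * 220 / 840
   = 20680 / 840
   = 24.62 L/h


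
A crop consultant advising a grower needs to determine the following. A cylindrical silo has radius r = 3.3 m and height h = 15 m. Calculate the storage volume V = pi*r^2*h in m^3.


V = pi * r^2 * h
  = pi * 3.3^2 * 15
  = pi * 10.89 * 15
  = 513.18 m^3


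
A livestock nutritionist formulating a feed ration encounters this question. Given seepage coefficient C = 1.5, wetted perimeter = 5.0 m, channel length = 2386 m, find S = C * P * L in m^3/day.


S = C * P * L
  = 1.5 * 5.0 * 2386
  = 17895 m^3/day


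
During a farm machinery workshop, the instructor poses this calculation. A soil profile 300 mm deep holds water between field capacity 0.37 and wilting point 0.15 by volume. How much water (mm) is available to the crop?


AW = (FC - WP) * D
   = (0.37 - 0.15) * 300
   = 0.22 * 300
   = 66 mm


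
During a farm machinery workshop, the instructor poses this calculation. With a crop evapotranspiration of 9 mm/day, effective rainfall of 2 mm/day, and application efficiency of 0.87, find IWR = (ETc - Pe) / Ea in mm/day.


IWR = (ETc - Pe) / Ea
    = (9 - 2) / 0.87
    = 7 / 0.87
    = 8.05 mm/day


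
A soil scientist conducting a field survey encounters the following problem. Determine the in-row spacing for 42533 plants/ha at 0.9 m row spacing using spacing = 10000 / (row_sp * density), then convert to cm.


spacing = 10000 / (row_sp * density)
        = 10000 / (0.9 * 42533)
        = 10000 / 38279.70
        = 0.26124 m = 26.12 cm


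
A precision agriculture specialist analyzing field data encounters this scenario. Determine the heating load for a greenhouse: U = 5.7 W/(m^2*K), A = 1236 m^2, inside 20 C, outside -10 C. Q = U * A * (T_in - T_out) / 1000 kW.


dT = 20 - (-10) = 30 K
Q = U * A * dT
  = 5.7 * 1236 * 30
  = 211356 W = 211.36 kW


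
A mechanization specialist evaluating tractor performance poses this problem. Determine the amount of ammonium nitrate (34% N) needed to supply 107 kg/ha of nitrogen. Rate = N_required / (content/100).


Rate = N_required / (N_content / 100)
     = 107 / (34 / 100)
     = 107 / 0.34
     = 314.71 kg/ha


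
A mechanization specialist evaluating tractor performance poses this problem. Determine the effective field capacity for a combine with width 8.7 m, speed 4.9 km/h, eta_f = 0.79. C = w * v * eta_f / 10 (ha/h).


C = w * v * eta_f / 10
  = 8.7 * 4.9 * 0.79 / 10
  = 33.68 / 10
  = 3.37 ha/h


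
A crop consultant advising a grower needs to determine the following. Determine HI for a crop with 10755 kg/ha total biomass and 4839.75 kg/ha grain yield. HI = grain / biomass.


HI = grain_yield / biomass
   = 4839.75 / 10755
   = 0.45


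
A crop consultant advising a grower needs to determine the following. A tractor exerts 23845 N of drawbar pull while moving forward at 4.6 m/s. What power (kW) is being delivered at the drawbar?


P = F * v / 1000
  = 23845 * 4.6 / 1000
  = 109687 / 1000
  = 109.69 kW


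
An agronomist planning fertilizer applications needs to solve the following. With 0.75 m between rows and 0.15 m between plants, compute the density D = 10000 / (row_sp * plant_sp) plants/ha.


D = 10000 / (row_sp * plant_sp)
  = 10000 / (0.75 * 0.15)
  = 10000 / 0.1125
  = 88888.89 plants/ha


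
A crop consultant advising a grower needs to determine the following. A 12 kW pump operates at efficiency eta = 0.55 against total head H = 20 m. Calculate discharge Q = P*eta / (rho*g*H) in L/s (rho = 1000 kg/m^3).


Q = (P * 1000 * eta) / (rho * g * H)
  = (12 * 1000 * 0.55) / (1000 * 9.81 * 20)
  = 6600 / 196200
  = 0.03364 m^3/s = 33.64 L/s


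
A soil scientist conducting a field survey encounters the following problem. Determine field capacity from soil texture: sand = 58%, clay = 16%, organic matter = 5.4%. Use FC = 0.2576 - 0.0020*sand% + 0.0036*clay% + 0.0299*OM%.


FC = 0.2576 - 0.0020*58 + 0.0036*16 + 0.0299*5.4
   = 0.2576 - 0.1160 + 0.0576 + 0.1615
   = 0.3607


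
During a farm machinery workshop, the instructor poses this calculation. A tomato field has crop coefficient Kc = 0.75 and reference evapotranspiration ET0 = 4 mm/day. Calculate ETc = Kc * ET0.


ETc = Kc * ET0
    = 0.75 * 4
    = 3 mm/day


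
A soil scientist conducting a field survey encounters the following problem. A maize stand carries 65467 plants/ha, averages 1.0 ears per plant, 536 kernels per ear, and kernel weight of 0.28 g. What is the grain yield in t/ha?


Y = density * ears * kernels * kw
  = 65467 * 1.0 * 536 * 0.28 g/ha
  = 9825287.36 g/ha
  = 9825.29 kg/ha = 9.83 t/ha


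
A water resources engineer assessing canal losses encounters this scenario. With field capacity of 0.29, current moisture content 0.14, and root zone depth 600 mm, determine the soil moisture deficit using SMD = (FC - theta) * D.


SMD = (FC - theta) * D
    = (0.29 - 0.14) * 600
    = 0.150 * 600
    = 90 mm


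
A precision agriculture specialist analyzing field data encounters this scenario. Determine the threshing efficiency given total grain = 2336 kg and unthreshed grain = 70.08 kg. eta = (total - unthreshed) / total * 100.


eta = (total - unthreshed) / total * 100
    = (2336 - 70.08) / 2336 * 100
    = 2265.92 / 2336 * 100
    = 97%


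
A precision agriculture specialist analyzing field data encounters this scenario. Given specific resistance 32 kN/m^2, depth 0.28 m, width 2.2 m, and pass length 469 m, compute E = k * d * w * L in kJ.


E = k * d * w * L
  = 32 * 0.28 * 2.2 * 469
  = 9244.93 kJ


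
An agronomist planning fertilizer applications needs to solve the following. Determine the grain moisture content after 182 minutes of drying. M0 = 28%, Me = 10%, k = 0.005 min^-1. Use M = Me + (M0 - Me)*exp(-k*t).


M = Me + (M0 - Me) * e^(-k*t)
  = 10 + (28 - 10) * e^(-0.005*182)
  = 10 + 18 * e^(-0.910)
  = 10 + 18 * 0.40252
  = 10 + 7.2454
  = 17.25%


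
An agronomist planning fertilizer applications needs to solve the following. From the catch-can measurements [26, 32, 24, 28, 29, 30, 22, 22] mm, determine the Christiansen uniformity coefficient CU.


xbar = 213 / 8 = 26.625
sum|xi - xbar| = 25
CU = 100 * (1 - 25 / (8 * 26.625))
   = 100 * (1 - 0.1174)
   = 88.26%


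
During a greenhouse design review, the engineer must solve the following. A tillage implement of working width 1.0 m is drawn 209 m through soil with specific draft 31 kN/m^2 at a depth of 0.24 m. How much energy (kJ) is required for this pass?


E = k * d * w * L
  = 31 * 0.24 * 1.0 * 209
  = 1554.96 kJ


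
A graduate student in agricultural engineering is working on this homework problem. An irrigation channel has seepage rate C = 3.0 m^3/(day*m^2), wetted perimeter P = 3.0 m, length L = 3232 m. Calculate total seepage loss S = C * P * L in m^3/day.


S = C * P * L
  = 3.0 * 3.0 * 3232
  = 29088 m^3/day


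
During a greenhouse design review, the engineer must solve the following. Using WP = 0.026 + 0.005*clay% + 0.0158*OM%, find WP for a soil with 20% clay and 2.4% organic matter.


WP = 0.026 + 0.005*20 + 0.0158*2.4
   = 0.026 + 0.1000 + 0.0379
   = 0.1639


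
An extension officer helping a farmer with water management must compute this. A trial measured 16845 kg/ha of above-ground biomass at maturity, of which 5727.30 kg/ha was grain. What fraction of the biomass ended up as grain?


HI = grain_yield / biomass
   = 5727.30 / 16845
   = 0.34


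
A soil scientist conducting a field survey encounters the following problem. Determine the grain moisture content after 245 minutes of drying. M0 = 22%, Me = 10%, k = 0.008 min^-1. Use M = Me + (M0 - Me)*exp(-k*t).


M = Me + (M0 - Me) * e^(-k*t)
  = 10 + (22 - 10) * e^(-0.008*245)
  = 10 + 12 * e^(-1.960)
  = 10 + 12 * 0.14086
  = 10 + 1.6903
  = 11.69%


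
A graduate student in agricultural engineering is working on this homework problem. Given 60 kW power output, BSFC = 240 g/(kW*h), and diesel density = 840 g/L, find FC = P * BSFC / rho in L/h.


FC = P * BSFC / rho_fuel
   = 60 * 240 / 840
   = 14400 / 840
   = 17.14 L/h


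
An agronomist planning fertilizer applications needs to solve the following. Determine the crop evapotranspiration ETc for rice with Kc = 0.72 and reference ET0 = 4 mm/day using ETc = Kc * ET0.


ETc = Kc * ET0
    = 0.72 * 4
    = 2.88 mm/day


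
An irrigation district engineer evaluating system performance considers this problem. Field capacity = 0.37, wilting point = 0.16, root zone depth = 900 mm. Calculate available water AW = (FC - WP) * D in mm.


AW = (FC - WP) * D
   = (0.37 - 0.16) * 900
   = 0.21 * 900
   = 189 mm


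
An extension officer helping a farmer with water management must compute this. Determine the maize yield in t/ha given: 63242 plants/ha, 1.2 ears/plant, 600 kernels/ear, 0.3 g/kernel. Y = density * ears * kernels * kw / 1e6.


Y = density * ears * kernels * kw
  = 63242 * 1.2 * 600 * 0.3 g/ha
  = 13660272 g/ha
  = 13660.27 kg/ha = 13.66 t/ha


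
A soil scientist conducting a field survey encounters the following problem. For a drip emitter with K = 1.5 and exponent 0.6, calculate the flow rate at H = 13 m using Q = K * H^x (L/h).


Q = K * H^x
  = 1.5 * 13^0.6
  = 1.5 * 4.6598
  = 6.99 L/h


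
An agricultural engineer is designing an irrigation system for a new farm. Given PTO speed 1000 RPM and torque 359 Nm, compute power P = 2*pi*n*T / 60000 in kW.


P = 2*pi*n*T / 60000
  = 2*pi * 1000 * 359 / 60000
  = 2255663.53 / 60000
  = 37.59 kW


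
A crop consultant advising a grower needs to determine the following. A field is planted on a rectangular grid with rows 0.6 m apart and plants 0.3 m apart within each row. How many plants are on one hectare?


D = 10000 / (row_sp * plant_sp)
  = 10000 / (0.6 * 0.3)
  = 10000 / 0.1800
  = 55555.56 plants/ha


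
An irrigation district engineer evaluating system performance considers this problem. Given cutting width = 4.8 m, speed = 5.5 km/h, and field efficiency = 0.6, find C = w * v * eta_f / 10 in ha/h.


C = w * v * eta_f / 10
  = 4.8 * 5.5 * 0.6 / 10
  = 15.84 / 10
  = 1.58 ha/h


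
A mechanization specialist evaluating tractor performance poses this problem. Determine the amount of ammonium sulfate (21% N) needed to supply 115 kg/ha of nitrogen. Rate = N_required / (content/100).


Rate = N_required / (N_content / 100)
     = 115 / (21 / 100)
     = 115 / 0.21
     = 547.62 kg/ha


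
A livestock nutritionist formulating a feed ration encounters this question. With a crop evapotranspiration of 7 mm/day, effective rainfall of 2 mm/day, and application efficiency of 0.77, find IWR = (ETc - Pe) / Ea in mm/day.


IWR = (ETc - Pe) / Ea
    = (7 - 2) / 0.77
    = 5 / 0.77
    = 6.49 mm/day


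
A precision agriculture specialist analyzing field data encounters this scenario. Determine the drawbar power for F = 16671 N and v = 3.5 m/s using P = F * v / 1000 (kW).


P = F * v / 1000
  = 16671 * 3.5 / 1000
  = 58348.50 / 1000
  = 58.35 kW


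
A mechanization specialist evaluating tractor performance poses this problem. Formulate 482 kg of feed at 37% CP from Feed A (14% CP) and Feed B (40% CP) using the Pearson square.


parts_A = CP_b - target = 40 - 37 = 3
parts_B = target - CP_a = 37 - 14 = 23
total_parts = 3 + 23 = 26
Feed A = 482 * 3 / 26 = 55.62 kg
Feed B = 482 * 23 / 26 = 426.38 kg

55.62 kg


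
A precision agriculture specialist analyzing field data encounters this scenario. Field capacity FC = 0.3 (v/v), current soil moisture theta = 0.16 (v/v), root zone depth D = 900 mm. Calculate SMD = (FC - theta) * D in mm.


SMD = (FC - theta) * D
    = (0.3 - 0.16) * 900
    = 0.140 * 900
    = 126 mm


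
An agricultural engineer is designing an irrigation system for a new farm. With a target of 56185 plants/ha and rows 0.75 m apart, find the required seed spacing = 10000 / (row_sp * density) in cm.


spacing = 10000 / (row_sp * density)
        = 10000 / (0.75 * 56185)
        = 10000 / 42138.75
        = 0.23731 m = 23.73 cm


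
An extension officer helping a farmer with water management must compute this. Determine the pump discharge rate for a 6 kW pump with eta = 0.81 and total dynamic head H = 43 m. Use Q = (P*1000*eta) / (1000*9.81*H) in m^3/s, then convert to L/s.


Q = (P * 1000 * eta) / (rho * g * H)
  = (6 * 1000 * 0.81) / (1000 * 9.81 * 43)
  = 4860 / 421830
  = 0.01152 m^3/s = 11.52 L/s


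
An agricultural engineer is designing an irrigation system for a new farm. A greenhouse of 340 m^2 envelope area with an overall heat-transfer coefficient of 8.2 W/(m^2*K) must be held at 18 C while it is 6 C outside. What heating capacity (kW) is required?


dT = 18 - (6) = 12 K
Q = U * A * dT
  = 8.2 * 340 * 12
  = 33456 W = 33.46 kW


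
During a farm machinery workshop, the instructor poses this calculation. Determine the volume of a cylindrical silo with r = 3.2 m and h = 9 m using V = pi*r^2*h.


V = pi * r^2 * h
  = pi * 3.2^2 * 9
  = pi * 10.24 * 9
  = 289.53 m^3


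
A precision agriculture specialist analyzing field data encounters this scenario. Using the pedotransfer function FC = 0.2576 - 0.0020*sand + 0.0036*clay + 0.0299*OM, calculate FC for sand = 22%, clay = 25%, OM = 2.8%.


FC = 0.2576 - 0.0020*22 + 0.0036*25 + 0.0299*2.8
   = 0.2576 - 0.0440 + 0.0900 + 0.0837
   = 0.3873


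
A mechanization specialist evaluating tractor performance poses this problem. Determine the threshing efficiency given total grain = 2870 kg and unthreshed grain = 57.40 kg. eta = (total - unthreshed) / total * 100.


eta = (total - unthreshed) / total * 100
    = (2870 - 57.40) / 2870 * 100
    = 2812.60 / 2870 * 100
    = 98%


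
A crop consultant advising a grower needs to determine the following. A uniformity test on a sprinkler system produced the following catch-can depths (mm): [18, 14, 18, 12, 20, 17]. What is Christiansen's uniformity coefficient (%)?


xbar = 99 / 6 = 16.500
sum|xi - xbar| = 14
CU = 100 * (1 - 14 / (6 * 16.500))
   = 100 * (1 - 0.1414)
   = 85.86%


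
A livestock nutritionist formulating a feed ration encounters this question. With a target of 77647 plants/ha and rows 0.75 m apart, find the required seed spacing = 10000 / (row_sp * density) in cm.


spacing = 10000 / (row_sp * density)
        = 10000 / (0.75 * 77647)
        = 10000 / 58235.25
        = 0.17172 m = 17.17 cm


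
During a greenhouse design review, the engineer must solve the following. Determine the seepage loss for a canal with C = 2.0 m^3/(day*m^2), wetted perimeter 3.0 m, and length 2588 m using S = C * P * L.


S = C * P * L
  = 2.0 * 3.0 * 2588
  = 15528 m^3/day


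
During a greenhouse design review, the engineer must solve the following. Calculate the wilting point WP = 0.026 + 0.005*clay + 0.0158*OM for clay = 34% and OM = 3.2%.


WP = 0.026 + 0.005*34 + 0.0158*3.2
   = 0.026 + 0.1700 + 0.0506
   = 0.2466


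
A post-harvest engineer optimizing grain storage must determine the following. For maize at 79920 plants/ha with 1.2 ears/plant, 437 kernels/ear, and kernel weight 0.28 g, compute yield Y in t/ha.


Y = density * ears * kernels * kw
  = 79920 * 1.2 * 437 * 0.28 g/ha
  = 11734813.44 g/ha
  = 11734.81 kg/ha = 11.73 t/ha


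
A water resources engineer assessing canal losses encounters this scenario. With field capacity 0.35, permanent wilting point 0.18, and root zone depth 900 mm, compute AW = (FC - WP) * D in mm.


AW = (FC - WP) * D
   = (0.35 - 0.18) * 900
   = 0.17 * 900
   = 153 mm


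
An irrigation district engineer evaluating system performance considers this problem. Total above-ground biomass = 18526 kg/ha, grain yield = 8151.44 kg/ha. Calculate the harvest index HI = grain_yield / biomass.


HI = grain_yield / biomass
   = 8151.44 / 18526
   = 0.44


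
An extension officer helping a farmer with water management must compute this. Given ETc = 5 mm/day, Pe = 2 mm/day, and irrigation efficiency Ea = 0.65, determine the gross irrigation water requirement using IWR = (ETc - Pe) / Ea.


IWR = (ETc - Pe) / Ea
    = (5 - 2) / 0.65
    = 3 / 0.65
    = 4.62 mm/day


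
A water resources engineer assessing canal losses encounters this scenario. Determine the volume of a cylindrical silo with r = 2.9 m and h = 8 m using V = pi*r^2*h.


V = pi * r^2 * h
  = pi * 2.9^2 * 8
  = pi * 8.41 * 8
  = 211.37 m^3


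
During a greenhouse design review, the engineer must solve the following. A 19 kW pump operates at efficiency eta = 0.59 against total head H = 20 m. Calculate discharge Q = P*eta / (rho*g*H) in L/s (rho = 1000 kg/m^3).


Q = (P * 1000 * eta) / (rho * g * H)
  = (19 * 1000 * 0.59) / (1000 * 9.81 * 20)
  = 11210 / 196200
  = 0.05714 m^3/s = 57.14 L/s


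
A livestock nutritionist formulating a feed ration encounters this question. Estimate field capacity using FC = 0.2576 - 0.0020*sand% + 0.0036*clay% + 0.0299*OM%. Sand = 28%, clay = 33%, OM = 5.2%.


FC = 0.2576 - 0.0020*28 + 0.0036*33 + 0.0299*5.2
   = 0.2576 - 0.0560 + 0.1188 + 0.1555
   = 0.4759


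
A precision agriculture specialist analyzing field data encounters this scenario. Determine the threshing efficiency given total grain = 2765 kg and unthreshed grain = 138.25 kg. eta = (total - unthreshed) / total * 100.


eta = (total - unthreshed) / total * 100
    = (2765 - 138.25) / 2765 * 100
    = 2626.75 / 2765 * 100
    = 95%


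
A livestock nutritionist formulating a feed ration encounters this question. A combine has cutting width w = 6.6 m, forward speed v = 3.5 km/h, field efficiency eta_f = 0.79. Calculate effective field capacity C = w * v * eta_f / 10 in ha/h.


C = w * v * eta_f / 10
  = 6.6 * 3.5 * 0.79 / 10
  = 18.25 / 10
  = 1.82 ha/h


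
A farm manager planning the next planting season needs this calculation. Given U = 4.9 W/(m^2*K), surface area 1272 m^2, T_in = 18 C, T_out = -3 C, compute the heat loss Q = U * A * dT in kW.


dT = 18 - (-3) = 21 K
Q = U * A * dT
  = 4.9 * 1272 * 21
  = 130888.80 W = 130.89 kW


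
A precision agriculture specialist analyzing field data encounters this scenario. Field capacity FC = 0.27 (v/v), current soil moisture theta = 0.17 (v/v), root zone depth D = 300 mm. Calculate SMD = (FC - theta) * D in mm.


SMD = (FC - theta) * D
    = (0.27 - 0.17) * 300
    = 0.100 * 300
    = 30 mm


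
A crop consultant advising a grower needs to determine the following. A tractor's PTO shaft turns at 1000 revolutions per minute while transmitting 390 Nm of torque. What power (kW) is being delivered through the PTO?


P = 2*pi*n*T / 60000
  = 2*pi * 1000 * 390 / 60000
  = 2450442.27 / 60000
  = 40.84 kW


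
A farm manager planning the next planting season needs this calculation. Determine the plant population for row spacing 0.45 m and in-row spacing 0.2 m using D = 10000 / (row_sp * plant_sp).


D = 10000 / (row_sp * plant_sp)
  = 10000 / (0.45 * 0.2)
  = 10000 / 0.0900
  = 111111.11 plants/ha


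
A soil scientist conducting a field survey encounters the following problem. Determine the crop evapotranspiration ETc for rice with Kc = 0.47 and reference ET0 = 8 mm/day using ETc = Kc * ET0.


ETc = Kc * ET0
    = 0.47 * 8
    = 3.76 mm/day


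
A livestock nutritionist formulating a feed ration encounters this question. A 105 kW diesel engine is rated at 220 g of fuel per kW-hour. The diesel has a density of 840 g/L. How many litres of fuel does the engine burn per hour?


FC = P * BSFC / rho_fuel
   = 105 * 220 / 840
   = 23100 / 840
   = 27.50 L/h


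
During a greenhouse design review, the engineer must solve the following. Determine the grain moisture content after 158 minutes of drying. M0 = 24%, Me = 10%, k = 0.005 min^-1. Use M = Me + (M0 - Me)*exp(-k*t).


M = Me + (M0 - Me) * e^(-k*t)
  = 10 + (24 - 10) * e^(-0.005*158)
  = 10 + 14 * e^(-0.790)
  = 10 + 14 * 0.45384
  = 10 + 6.3538
  = 16.35%


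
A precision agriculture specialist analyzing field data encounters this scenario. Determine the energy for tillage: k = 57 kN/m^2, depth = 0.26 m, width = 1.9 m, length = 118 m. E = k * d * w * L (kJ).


E = k * d * w * L
  = 57 * 0.26 * 1.9 * 118
  = 3322.64 kJ


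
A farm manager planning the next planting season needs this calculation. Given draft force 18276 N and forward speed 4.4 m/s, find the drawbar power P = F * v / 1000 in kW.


P = F * v / 1000
  = 18276 * 4.4 / 1000
  = 80414.40 / 1000
  = 80.41 kW


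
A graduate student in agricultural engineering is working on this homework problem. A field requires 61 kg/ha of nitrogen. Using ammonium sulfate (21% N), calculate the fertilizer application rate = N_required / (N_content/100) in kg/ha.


Rate = N_required / (N_content / 100)
     = 61 / (21 / 100)
     = 61 / 0.21
     = 290.48 kg/ha


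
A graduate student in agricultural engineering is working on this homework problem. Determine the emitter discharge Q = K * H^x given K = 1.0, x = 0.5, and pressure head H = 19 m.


Q = K * H^x
  = 1.0 * 19^0.5
  = 1.0 * 4.3589
  = 4.36 L/h


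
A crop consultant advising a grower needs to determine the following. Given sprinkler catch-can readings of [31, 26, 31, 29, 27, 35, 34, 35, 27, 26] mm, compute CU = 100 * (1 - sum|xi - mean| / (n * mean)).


xbar = 301 / 10 = 30.100
sum|xi - xbar| = 31
CU = 100 * (1 - 31 / (10 * 30.100))
   = 100 * (1 - 0.1030)
   = 89.70%


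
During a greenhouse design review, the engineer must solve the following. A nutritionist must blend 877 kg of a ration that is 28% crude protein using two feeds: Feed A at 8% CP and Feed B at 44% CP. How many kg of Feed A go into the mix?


parts_A = CP_b - target = 44 - 28 = 16
parts_B = target - CP_a = 28 - 8 = 20
total_parts = 16 + 20 = 36
Feed A = 877 * 16 / 36 = 389.78 kg
Feed B = 877 * 20 / 36 = 487.22 kg

389.78 kg


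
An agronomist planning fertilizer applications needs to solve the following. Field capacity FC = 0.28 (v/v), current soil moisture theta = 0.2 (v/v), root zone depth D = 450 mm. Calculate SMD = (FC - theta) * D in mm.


SMD = (FC - theta) * D
    = (0.28 - 0.2) * 450
    = 0.080 * 450
    = 36 mm


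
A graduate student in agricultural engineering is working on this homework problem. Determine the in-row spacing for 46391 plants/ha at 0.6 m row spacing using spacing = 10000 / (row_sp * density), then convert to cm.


spacing = 10000 / (row_sp * density)
        = 10000 / (0.6 * 46391)
        = 10000 / 27834.60
        = 0.35927 m = 35.93 cm
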